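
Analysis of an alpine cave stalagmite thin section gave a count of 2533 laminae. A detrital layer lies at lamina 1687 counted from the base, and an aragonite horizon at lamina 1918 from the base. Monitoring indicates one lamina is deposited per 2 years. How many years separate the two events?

The two markers are separated by 1918 − 1687 = 231 laminae.
At 2 years per lamina, 231 × 2 = 462 years.

462 years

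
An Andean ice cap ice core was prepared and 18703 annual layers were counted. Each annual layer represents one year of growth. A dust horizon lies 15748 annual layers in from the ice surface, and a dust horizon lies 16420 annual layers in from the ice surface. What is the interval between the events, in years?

672 years

Separation: 16420 − 15748 = 672 annual layers.
At one annual layer per year, 672 years elapsed between them.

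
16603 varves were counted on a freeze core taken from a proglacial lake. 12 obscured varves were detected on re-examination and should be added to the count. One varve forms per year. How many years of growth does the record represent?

Correcting the raw count gives 16603 + 12 = 16615 true varves.
One varve per year makes the duration 16615 years.

16615 years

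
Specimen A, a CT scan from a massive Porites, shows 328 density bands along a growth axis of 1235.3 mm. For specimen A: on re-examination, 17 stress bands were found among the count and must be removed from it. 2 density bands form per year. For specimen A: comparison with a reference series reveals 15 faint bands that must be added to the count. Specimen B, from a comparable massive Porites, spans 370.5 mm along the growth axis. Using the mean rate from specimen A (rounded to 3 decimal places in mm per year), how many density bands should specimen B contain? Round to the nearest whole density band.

Specimen A: adjusted count: 328 − 17 + 15 = 326 density bands.
Specimen A: dividing by 2 density bands per year: 326 / 2 = 163 years.
A: Extension rate ≈ 1235.3 / 163 = 7.579 mm/yr.
Specimen B: 370.5 mm / 7.579 mm per year = 48.89 years; at 2 density bands per year that is 48.89 × 2 ≈ 98 density bands.

98 density bands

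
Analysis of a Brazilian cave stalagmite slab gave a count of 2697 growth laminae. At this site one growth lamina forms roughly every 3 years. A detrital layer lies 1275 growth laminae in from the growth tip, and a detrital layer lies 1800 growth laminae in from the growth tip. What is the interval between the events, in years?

1575 years

The two markers are separated by 1800 − 1275 = 525 growth laminae.
525 growth laminae at 3 years each span 525 × 3 = 1575 years.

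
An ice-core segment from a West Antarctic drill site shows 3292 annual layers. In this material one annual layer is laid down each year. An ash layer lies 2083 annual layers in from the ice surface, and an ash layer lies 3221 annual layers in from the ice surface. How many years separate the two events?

1138 yr

3221 − 2083 = 1138 annual layers lie between the two events.
One annual layer per year makes the interval 1138 years.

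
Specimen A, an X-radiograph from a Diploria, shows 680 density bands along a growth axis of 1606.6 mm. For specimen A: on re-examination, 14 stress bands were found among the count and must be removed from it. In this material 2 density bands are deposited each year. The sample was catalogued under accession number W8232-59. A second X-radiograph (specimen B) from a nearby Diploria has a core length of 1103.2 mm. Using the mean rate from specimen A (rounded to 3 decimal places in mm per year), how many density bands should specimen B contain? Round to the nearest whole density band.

457 density bands

Specimen A: true density band count = 680 − 14 = 666.
Specimen A: 666 density bands at 2 per year is 666 / 2 = 333 years.
A: Mean rate = 1606.6 mm / 333 years ≈ 4.825 mm/year.
For B, 1103.2 / 4.825 = 228.64 years; at 2 density bands per year that is 228.64 × 2 ≈ 457 density bands.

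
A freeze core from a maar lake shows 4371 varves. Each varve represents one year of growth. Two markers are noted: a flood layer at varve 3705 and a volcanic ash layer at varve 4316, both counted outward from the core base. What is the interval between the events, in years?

Separation: 4316 − 3705 = 611 varves.
That is 611 years at one varve per year.

611 years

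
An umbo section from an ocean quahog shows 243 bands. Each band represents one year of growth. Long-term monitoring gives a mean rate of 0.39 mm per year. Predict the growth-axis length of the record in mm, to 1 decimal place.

94.8 mm

243 years of growth are recorded.
243 years at 0.39 mm/year gives 0.39 × 243 = 94.8 mm.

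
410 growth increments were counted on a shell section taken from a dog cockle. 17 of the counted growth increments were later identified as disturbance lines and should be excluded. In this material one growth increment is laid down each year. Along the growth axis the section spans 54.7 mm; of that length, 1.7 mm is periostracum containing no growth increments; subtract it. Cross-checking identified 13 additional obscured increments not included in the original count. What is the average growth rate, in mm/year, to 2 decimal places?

0.13 mm/year

After corrections the count is 410 − 17 + 13 = 406 growth increments.
Removing the 1.7 mm offcut leaves 54.7 − 1.7 = 53.0 mm.
53.0 mm over 406 years gives 53.0 / 406 ≈ 0.13 mm/year.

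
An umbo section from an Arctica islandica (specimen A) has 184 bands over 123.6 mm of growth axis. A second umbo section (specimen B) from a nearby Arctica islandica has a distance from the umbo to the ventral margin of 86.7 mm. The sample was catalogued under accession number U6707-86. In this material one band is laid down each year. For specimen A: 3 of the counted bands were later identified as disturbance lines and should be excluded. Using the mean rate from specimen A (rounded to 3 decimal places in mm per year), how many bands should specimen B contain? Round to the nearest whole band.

Specimen A: correcting the raw count gives 184 − 3 = 181 true bands.
A: Mean rate = 123.6 mm / 181 years ≈ 0.683 mm per year.
Specimen B: 86.7 mm / 0.683 mm per year = 126.94 years ≈ 127 bands.

127 bands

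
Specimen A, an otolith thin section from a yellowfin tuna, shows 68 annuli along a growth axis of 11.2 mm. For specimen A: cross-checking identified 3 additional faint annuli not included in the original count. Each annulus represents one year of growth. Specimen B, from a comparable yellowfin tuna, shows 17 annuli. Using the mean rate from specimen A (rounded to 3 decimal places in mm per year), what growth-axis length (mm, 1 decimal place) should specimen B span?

2.7 mm

Specimen A: after corrections the count is 68 + 3 = 71 annuli.
A: Extension rate ≈ 11.2 / 71 = 0.158 mm per year.
For B, 0.158 mm/year × 17 years = 2.7 mm.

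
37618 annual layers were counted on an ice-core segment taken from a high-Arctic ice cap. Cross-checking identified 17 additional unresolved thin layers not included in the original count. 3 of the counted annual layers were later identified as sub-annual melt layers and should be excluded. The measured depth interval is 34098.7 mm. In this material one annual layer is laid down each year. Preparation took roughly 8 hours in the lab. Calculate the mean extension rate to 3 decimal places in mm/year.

True annual layer count = 37618 − 3 + 17 = 37632.
Mean rate = 34098.7 mm / 37632 years ≈ 0.906 mm/year.

0.906 mm/year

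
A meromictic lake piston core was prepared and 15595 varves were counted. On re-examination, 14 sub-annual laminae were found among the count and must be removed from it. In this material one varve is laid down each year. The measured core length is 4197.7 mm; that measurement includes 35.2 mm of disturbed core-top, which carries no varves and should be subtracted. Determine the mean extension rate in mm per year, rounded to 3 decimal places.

Correcting the raw count gives 15595 − 14 = 15581 true varves.
The growth record spans 4197.7 − 35.2 = 4162.5 mm.
Mean rate = 4162.5 mm / 15581 years ≈ 0.267 mm per year.

0.267 mm per year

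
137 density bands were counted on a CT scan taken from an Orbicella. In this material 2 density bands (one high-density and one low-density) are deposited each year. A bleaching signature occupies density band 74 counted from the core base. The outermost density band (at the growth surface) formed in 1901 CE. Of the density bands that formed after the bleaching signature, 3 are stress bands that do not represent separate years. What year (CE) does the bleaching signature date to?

The bleaching signature sits at density band 74 from the core base, so 137 − 74 = 63 density bands formed after it.
Removing the 3 false density bands leaves 63 − 3 = 60 true density bands beyond the bleaching signature.
Dividing by 2 density bands per year: 60 / 2 = 30 years.
Counting back 30 years from 1901 CE places the bleaching signature in 1901 − 30 = 1871 CE.

1871 CE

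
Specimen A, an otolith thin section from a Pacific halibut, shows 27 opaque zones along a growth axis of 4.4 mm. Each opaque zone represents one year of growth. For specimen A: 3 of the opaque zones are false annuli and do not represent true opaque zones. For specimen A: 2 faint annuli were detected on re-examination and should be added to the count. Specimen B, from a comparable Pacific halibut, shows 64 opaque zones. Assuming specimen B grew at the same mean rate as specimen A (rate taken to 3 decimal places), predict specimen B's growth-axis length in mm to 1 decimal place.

Specimen A: correcting the raw count gives 27 − 3 + 2 = 26 true opaque zones.
A: 4.4 mm over 26 years gives 4.4 / 26 ≈ 0.169 mm/year.
For B, 0.169 mm/year × 64 years = 10.8 mm.

10.8 mm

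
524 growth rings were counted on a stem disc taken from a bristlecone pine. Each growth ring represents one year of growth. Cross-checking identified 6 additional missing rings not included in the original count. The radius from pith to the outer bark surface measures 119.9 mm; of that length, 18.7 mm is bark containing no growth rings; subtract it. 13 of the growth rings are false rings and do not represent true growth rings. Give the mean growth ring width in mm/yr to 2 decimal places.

0.20 mm/yr

True growth ring count = 524 − 13 + 6 = 517.
The growth record spans 119.9 − 18.7 = 101.2 mm.
Extension rate ≈ 101.2 / 517 = 0.20 mm/yr.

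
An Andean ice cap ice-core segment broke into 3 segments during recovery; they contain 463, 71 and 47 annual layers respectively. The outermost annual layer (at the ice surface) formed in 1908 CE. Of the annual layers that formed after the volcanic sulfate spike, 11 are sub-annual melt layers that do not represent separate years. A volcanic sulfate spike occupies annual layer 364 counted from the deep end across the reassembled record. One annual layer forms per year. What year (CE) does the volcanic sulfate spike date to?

1702 CE

Total annual layers = 463 + 71 + 47 = 581.
The volcanic sulfate spike sits at annual layer 364 from the deep end, so 581 − 364 = 217 annual layers formed after it.
Excluding 11 false annual layers: 217 − 11 = 206.
The annual layer at the ice surface is 1908 CE, so the volcanic sulfate spike dates to 1908 − 206 = 1702 CE.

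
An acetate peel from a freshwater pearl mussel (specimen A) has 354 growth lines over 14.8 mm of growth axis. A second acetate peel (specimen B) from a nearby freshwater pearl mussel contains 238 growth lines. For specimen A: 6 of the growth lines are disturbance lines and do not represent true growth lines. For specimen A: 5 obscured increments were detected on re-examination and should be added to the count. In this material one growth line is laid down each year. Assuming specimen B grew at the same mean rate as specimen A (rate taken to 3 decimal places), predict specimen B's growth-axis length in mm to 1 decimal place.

Specimen A: adjusted count: 354 − 6 + 5 = 353 growth lines.
A: 14.8 mm over 353 years gives 14.8 / 353 ≈ 0.042 mm/year.
For B, 0.042 mm/year × 238 years = 10.0 mm.

10.0 mm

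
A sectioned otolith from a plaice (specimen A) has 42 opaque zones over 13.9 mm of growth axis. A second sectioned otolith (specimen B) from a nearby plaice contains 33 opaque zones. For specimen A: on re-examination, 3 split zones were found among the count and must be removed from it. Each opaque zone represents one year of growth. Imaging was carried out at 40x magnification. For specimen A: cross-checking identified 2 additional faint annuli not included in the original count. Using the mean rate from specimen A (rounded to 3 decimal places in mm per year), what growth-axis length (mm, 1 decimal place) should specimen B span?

Specimen A: adjusted count: 42 − 3 + 2 = 41 opaque zones.
A: Extension rate ≈ 13.9 / 41 = 0.339 mm per year.
Length of B = 0.339 × 33 = 11.2 mm.

11.2 mm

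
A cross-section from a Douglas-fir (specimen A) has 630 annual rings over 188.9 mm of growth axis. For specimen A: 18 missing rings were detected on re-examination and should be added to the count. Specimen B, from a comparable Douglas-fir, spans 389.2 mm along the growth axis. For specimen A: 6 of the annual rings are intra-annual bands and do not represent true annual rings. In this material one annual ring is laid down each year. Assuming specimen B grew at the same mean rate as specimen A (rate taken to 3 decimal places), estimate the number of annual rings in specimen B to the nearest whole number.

1324 annual rings

Specimen A: correcting the raw count gives 630 − 6 + 18 = 642 true annual rings.
A: 188.9 mm over 642 years gives 188.9 / 642 ≈ 0.294 mm/year.
For B, 389.2 / 0.294 = 1323.81 years ≈ 1324 annual rings.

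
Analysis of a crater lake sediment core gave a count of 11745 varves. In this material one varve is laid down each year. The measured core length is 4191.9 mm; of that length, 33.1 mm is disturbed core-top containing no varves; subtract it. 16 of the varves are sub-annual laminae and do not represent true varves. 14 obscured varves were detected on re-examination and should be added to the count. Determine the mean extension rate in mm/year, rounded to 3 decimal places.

Correcting the raw count gives 11745 − 16 + 14 = 11743 true varves.
Net length = 4191.9 − 33.1 = 4158.8 mm.
Mean rate = 4158.8 mm / 11743 years ≈ 0.354 mm/year.

0.354 mm/year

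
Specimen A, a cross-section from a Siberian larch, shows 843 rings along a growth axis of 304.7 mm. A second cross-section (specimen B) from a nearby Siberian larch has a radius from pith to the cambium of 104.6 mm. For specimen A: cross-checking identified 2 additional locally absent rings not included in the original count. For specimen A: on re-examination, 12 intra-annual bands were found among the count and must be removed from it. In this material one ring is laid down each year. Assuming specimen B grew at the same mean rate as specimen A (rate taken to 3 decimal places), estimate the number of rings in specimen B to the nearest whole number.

Specimen A: true ring count = 843 − 12 + 2 = 833.
A: Mean rate = 304.7 mm / 833 years ≈ 0.366 mm/year.
B spans 104.6 / 0.366 = 285.79 years ≈ 286 rings.

286 rings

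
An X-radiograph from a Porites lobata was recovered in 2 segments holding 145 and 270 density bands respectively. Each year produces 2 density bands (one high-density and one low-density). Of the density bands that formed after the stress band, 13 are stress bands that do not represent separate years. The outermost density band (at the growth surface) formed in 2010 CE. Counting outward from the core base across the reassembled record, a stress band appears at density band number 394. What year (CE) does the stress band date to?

Total density bands = 145 + 270 = 415.
415 − 394 = 21 density bands lie beyond the stress band toward the growth surface.
Excluding 13 false density bands: 21 − 13 = 8.
Dividing by 2 density bands per year: 8 / 2 = 4 years.
The density band at the growth surface is 2010 CE, so the stress band dates to 2010 − 4 = 2006 CE.

2006 CE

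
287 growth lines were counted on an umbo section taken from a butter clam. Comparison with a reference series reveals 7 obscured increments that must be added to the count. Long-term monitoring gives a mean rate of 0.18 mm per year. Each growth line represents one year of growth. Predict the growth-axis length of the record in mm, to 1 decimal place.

After corrections the count is 287 + 7 = 294 growth lines.
Length ≈ 0.18 × 294 = 52.9 mm.

52.9 mm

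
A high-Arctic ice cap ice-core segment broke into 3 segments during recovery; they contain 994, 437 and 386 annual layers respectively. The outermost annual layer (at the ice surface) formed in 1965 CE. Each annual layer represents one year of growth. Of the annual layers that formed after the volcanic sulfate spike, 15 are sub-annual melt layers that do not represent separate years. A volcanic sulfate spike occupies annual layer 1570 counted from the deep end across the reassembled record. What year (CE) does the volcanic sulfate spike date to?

Total annual layers = 994 + 437 + 386 = 1817.
1817 − 1570 = 247 annual layers lie beyond the volcanic sulfate spike toward the ice surface.
Removing the 15 false annual layers leaves 247 − 15 = 232 true annual layers beyond the volcanic sulfate spike.
Counting back 232 years from 1965 CE places the volcanic sulfate spike in 1965 − 232 = 1733 CE.

1733 CE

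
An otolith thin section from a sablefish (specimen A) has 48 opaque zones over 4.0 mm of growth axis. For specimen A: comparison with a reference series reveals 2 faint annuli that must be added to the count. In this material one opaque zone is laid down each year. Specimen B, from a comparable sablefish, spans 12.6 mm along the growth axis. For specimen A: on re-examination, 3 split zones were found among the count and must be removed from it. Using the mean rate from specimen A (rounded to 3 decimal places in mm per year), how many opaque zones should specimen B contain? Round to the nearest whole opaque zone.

Specimen A: adjusted count: 48 − 3 + 2 = 47 opaque zones.
A: Mean rate = 4.0 mm / 47 years ≈ 0.085 mm/year.
Specimen B: 12.6 mm / 0.085 mm per year = 148.24 years ≈ 148 opaque zones.

148 opaque zones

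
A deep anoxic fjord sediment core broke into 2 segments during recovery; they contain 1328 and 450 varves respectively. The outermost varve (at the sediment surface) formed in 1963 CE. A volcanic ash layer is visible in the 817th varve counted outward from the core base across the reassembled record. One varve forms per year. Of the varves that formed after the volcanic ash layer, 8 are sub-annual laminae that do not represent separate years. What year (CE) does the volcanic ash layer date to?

1010 CE

Total varves = 1328 + 450 = 1778.
Between varve 817 and the sediment surface there are 1778 − 817 = 961 varves.
Removing the 8 false varves leaves 961 − 8 = 953 true varves beyond the volcanic ash layer.
Counting back 953 years from 1963 CE places the volcanic ash layer in 1963 − 953 = 1010 CE.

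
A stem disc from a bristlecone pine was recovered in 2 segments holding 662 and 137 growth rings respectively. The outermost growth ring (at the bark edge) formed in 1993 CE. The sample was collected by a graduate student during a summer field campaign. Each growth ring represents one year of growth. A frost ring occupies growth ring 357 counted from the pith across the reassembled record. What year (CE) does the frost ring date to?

Total growth rings = 662 + 137 = 799.
Between growth ring 357 and the bark edge there are 799 − 357 = 442 growth rings.
1993 − 442 = 1551 CE.

1551 CE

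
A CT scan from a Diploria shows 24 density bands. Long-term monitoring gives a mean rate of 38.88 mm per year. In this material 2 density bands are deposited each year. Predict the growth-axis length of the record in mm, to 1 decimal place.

With 2 density bands per year, 24 / 2 = 12 years.
12 years at 38.88 mm/year gives 38.88 × 12 = 466.6 mm.

466.6 mm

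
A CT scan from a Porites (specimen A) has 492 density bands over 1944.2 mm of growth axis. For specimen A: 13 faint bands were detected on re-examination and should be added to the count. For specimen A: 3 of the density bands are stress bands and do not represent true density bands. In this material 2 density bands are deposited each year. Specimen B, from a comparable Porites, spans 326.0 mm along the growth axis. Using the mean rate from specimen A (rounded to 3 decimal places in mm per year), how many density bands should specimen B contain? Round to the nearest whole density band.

Specimen A: adjusted count: 492 − 3 + 13 = 502 density bands.
Specimen A: with 2 density bands per year, 502 / 2 = 251 years.
A: Mean rate = 1944.2 mm / 251 years ≈ 7.746 mm/year.
Specimen B: 326.0 mm / 7.746 mm per year = 42.09 years; at 2 density bands per year that is 42.09 × 2 ≈ 84 density bands.

84 density bands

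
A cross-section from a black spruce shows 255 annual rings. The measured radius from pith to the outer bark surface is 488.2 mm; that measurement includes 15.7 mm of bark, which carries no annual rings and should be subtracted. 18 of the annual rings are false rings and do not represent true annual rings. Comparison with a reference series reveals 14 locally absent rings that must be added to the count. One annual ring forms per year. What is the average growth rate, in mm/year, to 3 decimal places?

After corrections the count is 255 − 18 + 14 = 251 annual rings.
Net length = 488.2 − 15.7 = 472.5 mm.
Mean rate = 472.5 mm / 251 years ≈ 1.882 mm/year.

1.882 mm/year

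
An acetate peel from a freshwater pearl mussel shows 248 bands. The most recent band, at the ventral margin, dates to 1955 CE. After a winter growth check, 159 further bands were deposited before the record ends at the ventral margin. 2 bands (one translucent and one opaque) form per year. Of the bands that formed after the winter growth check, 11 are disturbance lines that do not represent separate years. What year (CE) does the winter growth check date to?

1881 CE

There are 159 bands younger than the winter growth check.
159 − 11 false = 148 true bands after the winter growth check.
148 bands at 2 per year is 148 / 2 = 74 years.
Counting back 74 years from 1955 CE places the winter growth check in 1955 − 74 = 1881 CE.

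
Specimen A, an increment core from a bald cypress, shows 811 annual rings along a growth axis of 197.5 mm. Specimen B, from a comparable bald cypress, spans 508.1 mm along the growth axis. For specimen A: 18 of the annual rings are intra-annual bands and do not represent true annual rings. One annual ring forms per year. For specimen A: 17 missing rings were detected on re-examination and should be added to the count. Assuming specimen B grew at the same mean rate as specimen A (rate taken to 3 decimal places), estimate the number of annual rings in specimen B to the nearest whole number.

Specimen A: true annual ring count = 811 − 18 + 17 = 810.
A: Extension rate ≈ 197.5 / 810 = 0.244 mm/yr.
For B, 508.1 / 0.244 = 2082.38 years ≈ 2082 annual rings.

2082 annual rings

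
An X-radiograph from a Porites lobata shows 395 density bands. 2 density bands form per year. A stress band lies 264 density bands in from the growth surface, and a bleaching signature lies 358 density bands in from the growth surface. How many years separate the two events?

358 − 264 = 94 density bands lie between the two events.
94 density bands at 2 per year is 94 / 2 = 47 years.

47 years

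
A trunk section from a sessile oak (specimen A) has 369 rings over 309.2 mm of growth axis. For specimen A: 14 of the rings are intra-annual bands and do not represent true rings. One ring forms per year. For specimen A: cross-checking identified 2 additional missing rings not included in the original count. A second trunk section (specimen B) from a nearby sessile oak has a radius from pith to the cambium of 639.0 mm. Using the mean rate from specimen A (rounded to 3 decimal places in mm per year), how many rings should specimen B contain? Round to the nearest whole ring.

Specimen A: true ring count = 369 − 14 + 2 = 357.
A: 309.2 mm over 357 years gives 309.2 / 357 ≈ 0.866 mm per year.
For B, 639.0 / 0.866 = 737.88 years ≈ 738 rings.

738 rings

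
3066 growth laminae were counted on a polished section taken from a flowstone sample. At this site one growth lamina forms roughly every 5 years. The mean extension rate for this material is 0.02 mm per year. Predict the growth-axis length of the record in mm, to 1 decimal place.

3066 growth laminae at 5 years each span 3066 × 5 = 15330 years.
Length ≈ 0.02 × 15330 = 306.6 mm.

306.6 mm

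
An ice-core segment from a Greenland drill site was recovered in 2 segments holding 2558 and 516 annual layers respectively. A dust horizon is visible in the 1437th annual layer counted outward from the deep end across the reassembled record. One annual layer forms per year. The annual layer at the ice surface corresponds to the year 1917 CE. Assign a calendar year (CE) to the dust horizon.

280 CE

Total annual layers = 2558 + 516 = 3074.
3074 − 1437 = 1637 annual layers lie beyond the dust horizon toward the ice surface.
Counting back 1637 years from 1917 CE places the dust horizon in 1917 − 1637 = 280 CE.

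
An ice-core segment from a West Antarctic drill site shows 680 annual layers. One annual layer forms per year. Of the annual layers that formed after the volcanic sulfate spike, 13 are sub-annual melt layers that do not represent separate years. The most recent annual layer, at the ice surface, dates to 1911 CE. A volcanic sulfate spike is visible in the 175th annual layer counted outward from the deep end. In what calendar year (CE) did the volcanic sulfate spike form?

1419 CE

Between annual layer 175 and the ice surface there are 680 − 175 = 505 annual layers.
505 − 13 false = 492 true annual layers after the volcanic sulfate spike.
Counting back 492 years from 1911 CE places the volcanic sulfate spike in 1911 − 492 = 1419 CE.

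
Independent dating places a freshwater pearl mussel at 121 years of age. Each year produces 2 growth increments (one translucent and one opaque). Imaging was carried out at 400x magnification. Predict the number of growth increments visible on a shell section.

Expected growth increments: 121 × 2 = 242.
So 242 growth increments should be present.

242 growth increments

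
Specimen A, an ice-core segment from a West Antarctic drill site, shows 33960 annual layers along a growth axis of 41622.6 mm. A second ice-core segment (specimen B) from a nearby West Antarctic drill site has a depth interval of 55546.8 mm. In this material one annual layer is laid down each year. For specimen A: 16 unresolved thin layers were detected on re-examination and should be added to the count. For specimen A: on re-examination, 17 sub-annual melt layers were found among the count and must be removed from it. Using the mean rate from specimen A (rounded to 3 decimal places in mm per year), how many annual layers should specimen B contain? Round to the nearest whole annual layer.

Specimen A: adjusted count: 33960 − 17 + 16 = 33959 annual layers.
A: Extension rate ≈ 41622.6 / 33959 = 1.226 mm/yr.
B spans 55546.8 / 1.226 = 45307.34 years ≈ 45307 annual layers.

45307 annual layers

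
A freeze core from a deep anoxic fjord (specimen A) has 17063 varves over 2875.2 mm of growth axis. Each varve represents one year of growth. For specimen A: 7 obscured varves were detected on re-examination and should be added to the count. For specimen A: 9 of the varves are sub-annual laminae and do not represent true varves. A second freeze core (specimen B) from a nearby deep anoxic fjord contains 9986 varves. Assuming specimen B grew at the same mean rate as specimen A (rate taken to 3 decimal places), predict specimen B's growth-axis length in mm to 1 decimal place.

1687.6 mm

Specimen A: true varve count = 17063 − 9 + 7 = 17061.
A: Extension rate ≈ 2875.2 / 17061 = 0.169 mm/yr.
B's length ≈ 0.169 × 9986 = 1687.6 mm.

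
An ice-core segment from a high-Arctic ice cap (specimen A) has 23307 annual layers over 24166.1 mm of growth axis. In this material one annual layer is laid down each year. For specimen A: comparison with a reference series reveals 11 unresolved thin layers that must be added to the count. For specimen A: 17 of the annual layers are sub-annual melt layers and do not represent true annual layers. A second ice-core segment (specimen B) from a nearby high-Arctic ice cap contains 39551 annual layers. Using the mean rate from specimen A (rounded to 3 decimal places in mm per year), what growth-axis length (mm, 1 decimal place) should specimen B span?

41014.4 mm

Specimen A: after corrections the count is 23307 − 17 + 11 = 23301 annual layers.
A: Extension rate ≈ 24166.1 / 23301 = 1.037 mm/yr.
B's length ≈ 1.037 × 39551 = 41014.4 mm.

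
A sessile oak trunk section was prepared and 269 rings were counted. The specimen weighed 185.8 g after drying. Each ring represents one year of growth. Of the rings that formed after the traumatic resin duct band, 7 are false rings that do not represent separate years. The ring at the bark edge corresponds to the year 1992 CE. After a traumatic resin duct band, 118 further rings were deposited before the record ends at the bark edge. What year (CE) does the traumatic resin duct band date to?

1881 CE

118 rings formed after the traumatic resin duct band.
Excluding 7 false rings: 118 − 7 = 111.
1992 − 111 = 1881 CE.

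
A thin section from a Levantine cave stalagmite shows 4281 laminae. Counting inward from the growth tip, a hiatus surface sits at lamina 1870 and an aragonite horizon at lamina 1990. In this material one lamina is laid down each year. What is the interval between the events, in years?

Separation: 1990 − 1870 = 120 laminae.
One lamina per year makes the interval 120 years.

120 yr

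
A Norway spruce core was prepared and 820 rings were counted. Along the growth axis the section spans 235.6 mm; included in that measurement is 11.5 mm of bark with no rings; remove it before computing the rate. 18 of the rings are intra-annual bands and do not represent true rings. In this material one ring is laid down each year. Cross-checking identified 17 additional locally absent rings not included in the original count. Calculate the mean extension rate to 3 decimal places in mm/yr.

0.274 mm/yr

Correcting the raw count gives 820 − 18 + 17 = 819 true rings.
Removing the 11.5 mm offcut leaves 235.6 − 11.5 = 224.1 mm.
Extension rate ≈ 224.1 / 819 = 0.274 mm/yr.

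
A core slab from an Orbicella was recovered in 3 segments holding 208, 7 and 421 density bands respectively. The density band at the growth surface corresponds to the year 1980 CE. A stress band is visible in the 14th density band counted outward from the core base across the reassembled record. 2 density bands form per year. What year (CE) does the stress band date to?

Total density bands = 208 + 7 + 421 = 636.
Between density band 14 and the growth surface there are 636 − 14 = 622 density bands.
With 2 density bands per year, 622 / 2 = 311 years.
Counting back 311 years from 1980 CE places the stress band in 1980 − 311 = 1669 CE.

1669 CE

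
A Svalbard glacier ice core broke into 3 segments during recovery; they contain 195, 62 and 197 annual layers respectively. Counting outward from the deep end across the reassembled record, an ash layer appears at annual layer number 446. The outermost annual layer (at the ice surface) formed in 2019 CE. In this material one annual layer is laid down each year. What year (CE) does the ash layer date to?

2011 CE

Total annual layers = 195 + 62 + 197 = 454.
Between annual layer 446 and the ice surface there are 454 − 446 = 8 annual layers.
The annual layer at the ice surface is 2019 CE, so the ash layer dates to 2019 − 8 = 2011 CE.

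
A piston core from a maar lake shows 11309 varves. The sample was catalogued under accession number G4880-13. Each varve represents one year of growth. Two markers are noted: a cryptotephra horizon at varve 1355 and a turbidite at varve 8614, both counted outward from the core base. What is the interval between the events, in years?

7259 years

8614 − 1355 = 7259 varves lie between the two events.
One varve per year makes the interval 7259 years.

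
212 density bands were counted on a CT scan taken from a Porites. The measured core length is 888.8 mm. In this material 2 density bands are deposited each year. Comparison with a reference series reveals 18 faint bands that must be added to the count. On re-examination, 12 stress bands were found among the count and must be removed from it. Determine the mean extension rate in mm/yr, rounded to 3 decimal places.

Correcting the raw count gives 212 − 12 + 18 = 218 true density bands.
With 2 density bands per year, 218 / 2 = 109 years.
Extension rate ≈ 888.8 / 109 = 8.154 mm/yr.

8.154 mm/yr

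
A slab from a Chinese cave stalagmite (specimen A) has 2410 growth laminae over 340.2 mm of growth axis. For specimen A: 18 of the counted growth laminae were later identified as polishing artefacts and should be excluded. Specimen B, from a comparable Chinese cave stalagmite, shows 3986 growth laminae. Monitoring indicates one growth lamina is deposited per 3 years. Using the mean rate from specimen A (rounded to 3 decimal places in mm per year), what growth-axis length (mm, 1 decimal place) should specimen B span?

Specimen A: adjusted count: 2410 − 18 = 2392 growth laminae.
Specimen A: at 3 years per growth lamina, 2392 × 3 = 7176 years.
A: Mean rate = 340.2 mm / 7176 years ≈ 0.047 mm/yr.
Specimen B: multiplying by 3 years per growth lamina: 3986 × 3 = 11958 years. For B, 0.047 mm/year × 11958 years = 562.0 mm.

562.0 mm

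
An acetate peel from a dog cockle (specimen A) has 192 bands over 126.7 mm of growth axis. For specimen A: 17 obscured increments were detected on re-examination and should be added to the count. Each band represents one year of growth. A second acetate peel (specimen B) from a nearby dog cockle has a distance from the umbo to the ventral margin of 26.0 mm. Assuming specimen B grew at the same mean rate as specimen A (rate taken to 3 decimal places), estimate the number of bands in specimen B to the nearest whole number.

Specimen A: true band count = 192 + 17 = 209.
A: Extension rate ≈ 126.7 / 209 = 0.606 mm/yr.
B spans 26.0 / 0.606 = 42.90 years ≈ 43 bands.

43 bands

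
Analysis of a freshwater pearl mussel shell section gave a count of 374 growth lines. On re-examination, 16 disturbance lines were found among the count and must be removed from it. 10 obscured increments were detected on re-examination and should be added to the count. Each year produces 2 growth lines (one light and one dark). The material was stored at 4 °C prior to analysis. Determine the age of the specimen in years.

184 years

Correcting the raw count gives 374 − 16 + 10 = 368 true growth lines.
With 2 growth lines per year, 368 / 2 = 184 years.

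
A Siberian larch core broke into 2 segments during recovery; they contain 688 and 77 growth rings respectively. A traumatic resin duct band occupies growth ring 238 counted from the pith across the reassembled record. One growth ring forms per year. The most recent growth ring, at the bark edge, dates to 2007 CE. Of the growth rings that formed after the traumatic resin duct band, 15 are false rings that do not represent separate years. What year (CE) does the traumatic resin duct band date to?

Total growth rings = 688 + 77 = 765.
765 − 238 = 527 growth rings lie beyond the traumatic resin duct band toward the bark edge.
527 − 15 false = 512 true growth rings after the traumatic resin duct band.
Counting back 512 years from 2007 CE places the traumatic resin duct band in 2007 − 512 = 1495 CE.

1495 CE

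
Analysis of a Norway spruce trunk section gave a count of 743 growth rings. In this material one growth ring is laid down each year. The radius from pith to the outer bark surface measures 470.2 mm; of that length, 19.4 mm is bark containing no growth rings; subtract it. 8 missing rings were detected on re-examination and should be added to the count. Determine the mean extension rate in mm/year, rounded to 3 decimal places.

After corrections the count is 743 + 8 = 751 growth rings.
The growth record spans 470.2 − 19.4 = 450.8 mm.
450.8 mm over 751 years gives 450.8 / 751 ≈ 0.600 mm/year.

0.600 mm/year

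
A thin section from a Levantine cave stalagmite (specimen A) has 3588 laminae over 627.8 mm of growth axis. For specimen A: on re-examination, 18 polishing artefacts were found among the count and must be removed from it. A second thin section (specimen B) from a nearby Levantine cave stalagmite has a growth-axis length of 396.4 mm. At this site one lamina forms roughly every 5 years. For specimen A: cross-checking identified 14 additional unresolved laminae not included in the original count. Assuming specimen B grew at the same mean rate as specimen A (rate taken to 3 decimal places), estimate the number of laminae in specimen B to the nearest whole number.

Specimen A: after corrections the count is 3588 − 18 + 14 = 3584 laminae.
Specimen A: 3584 laminae at 5 years each span 3584 × 5 = 17920 years.
A: 627.8 mm over 17920 years gives 627.8 / 17920 ≈ 0.035 mm/year.
For B, 396.4 / 0.035 = 11325.71 years; at 5 years per lamina that is 11325.71 / 5 ≈ 2265 laminae.

2265 laminae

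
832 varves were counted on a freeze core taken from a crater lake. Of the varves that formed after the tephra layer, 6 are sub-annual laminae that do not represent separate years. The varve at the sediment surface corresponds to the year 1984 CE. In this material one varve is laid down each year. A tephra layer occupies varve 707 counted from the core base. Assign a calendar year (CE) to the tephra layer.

1865 CE

832 − 707 = 125 varves lie beyond the tephra layer toward the sediment surface.
125 − 6 false = 119 true varves after the tephra layer.
1984 − 119 = 1865 CE.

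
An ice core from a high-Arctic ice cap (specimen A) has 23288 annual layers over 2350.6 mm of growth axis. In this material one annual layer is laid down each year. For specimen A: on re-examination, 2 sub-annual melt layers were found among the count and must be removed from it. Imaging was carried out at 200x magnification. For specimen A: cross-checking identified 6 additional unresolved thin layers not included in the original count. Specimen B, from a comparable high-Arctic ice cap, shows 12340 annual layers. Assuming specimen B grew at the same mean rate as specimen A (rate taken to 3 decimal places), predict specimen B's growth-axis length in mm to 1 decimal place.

1246.3 mm

Specimen A: after corrections the count is 23288 − 2 + 6 = 23292 annual layers.
A: Mean rate = 2350.6 mm / 23292 years ≈ 0.101 mm/year.
B's length ≈ 0.101 × 12340 = 1246.3 mm.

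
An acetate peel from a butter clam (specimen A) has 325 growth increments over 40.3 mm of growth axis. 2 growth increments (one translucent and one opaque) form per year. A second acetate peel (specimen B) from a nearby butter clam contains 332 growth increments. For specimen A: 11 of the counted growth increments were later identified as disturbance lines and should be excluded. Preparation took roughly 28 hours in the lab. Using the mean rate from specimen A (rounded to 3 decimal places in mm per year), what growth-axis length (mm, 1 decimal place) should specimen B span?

42.7 mm

Specimen A: after corrections the count is 325 − 11 = 314 growth increments.
Specimen A: with 2 growth increments per year, 314 / 2 = 157 years.
A: Mean rate = 40.3 mm / 157 years ≈ 0.257 mm per year.
Specimen B: dividing by 2 growth increments per year: 332 / 2 = 166 years. For B, 0.257 mm/year × 166 years = 42.7 mm.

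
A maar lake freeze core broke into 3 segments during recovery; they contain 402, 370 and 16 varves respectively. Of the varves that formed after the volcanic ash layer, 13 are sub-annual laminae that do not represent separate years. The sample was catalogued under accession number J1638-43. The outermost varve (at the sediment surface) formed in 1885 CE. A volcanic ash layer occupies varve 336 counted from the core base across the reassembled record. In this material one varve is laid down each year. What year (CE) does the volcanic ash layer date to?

Total varves = 402 + 370 + 16 = 788.
The volcanic ash layer sits at varve 336 from the core base, so 788 − 336 = 452 varves formed after it.
Excluding 13 false varves: 452 − 13 = 439.
1885 − 439 = 1446 CE.

1446 CE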